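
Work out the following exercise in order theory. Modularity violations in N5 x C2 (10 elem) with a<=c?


Modular law: if a <= c then a v (b ^ c) = (a v b) ^ c.
Check all triples (a,b,c) with a <= c among 10 elements.
  e.g. a=(a,0), b=(c,0), c=(b,0): lhs=(a,0) != rhs=(b,0)
  e.g. a=(a,0), b=(c,1), c=(b,0): lhs=(a,0) != rhs=(b,0)
Total violating triples: 6


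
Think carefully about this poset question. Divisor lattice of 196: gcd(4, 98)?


Meet=gcd.
gcd(4,98)=2


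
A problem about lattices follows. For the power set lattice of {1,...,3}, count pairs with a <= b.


The order relation is {(a,b) : a <= b}, reflexive so it includes (a,a).
Examples: ({},{}), ({},{1,2}), ({},{1,2,3}), ({},{1,3}), ({},{1}), ...
Total ordered pairs: 27


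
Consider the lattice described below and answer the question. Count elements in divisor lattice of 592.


Divisors of 592: [1, 2, 4, 8, 16, 37, 74, 148, 296, 592]
Count: 10


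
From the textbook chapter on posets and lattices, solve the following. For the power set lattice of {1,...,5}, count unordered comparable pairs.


A comparable pair {a,b} has a < b or b < a in the order.
Count unordered pairs where one element is strictly below the other.
Examples: {{},{1}}, {{},{2}}, {{},{3}}, {{},{4}}, ...
Total comparable pairs: 211


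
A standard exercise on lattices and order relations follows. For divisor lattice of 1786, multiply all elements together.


Divisors of 1786: [1, 2, 19, 38, 47, 94, 893, 1786]
Product = n^(d(n)/2) = 1786^(8/2)
Product = 10174798521616


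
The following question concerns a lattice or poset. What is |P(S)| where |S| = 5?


Power set = 2^n.
2^5 = 32


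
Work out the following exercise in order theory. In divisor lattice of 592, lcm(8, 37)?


Join=lcm.
gcd(8,37)=1
lcm=296


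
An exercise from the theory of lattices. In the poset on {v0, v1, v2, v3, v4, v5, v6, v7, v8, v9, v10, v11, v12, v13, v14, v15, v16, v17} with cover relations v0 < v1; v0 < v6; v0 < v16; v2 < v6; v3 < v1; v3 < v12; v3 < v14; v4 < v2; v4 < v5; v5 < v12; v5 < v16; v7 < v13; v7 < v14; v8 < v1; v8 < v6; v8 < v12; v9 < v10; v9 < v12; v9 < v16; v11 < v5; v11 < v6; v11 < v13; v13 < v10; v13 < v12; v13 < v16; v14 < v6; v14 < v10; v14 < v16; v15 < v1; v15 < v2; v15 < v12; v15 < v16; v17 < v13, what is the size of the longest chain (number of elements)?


A chain is a totally ordered subset; we count the number of elements in a maximum chain.
Compute, for each element x, the size of the longest chain ending at x:
  v0: 1
  v3: 1
  v4: 1
  v7: 1
  v8: 1
  v9: 1
  ...
A maximum chain: v4 < v2 < v6
Number of elements in the longest chain: 3


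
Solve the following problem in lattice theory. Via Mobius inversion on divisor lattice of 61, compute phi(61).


phi(n) = n * prod_{p|n} (1 - 1/p).
Prime divisors of 61: [61]
phi(61) = 61 * (1 - 1/61)
phi(61) = 60


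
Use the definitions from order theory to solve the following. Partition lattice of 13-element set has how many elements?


B(n) = number of set partitions of an n-element set.
B(n) satisfies the recurrence: B(n+1) = sum_k C(n,k)*B(k).
B(13) = 27644437


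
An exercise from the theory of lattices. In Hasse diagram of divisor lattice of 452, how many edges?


A cover relation a -< b holds when a < b with no c strictly between.
Cover relations:
  1 -< 2
  1 -< 113
  2 -< 4
  2 -< 226
  4 -< 452
  113 -< 226
  226 -< 452
Total: 7


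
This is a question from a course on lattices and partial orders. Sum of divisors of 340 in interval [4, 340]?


Interval [4,340] in divisors of 340: [4, 20, 68, 340]
Sum = 432


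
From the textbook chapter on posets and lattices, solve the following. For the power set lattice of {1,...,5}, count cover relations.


A cover relation a -< b holds when a < b with no c strictly between.
Cover relations:
  {} -< {1}
  {} -< {2}
  {} -< {3}
  {} -< {4}
  {} -< {5}
  {1} -< {1,2}
  {1} -< {1,3}
  {1} -< {1,4}
  ...72 more
Total: 80


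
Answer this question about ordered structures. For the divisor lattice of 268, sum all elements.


sigma(n) = sum of divisors.
Divisors of 268: [1, 2, 4, 67, 134, 268]
Sum = 476


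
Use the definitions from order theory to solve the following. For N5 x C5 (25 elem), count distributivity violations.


Distributive law: a ^ (b v c) = (a ^ b) v (a ^ c).
Check all 25^3 = 15625 ordered triples (a,b,c).
  e.g. a=(b,0), b=(a,0), c=(c,0): lhs=(b,0) != rhs=(a,0)
  e.g. a=(b,0), b=(a,0), c=(c,1): lhs=(b,0) != rhs=(a,0)
Total violating triples: 250


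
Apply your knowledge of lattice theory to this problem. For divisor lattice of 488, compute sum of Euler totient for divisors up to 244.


Divisors of 488 up to 244: [1, 2, 4, 8, 61, 122, 244]
phi values: [1, 1, 2, 4, 60, 60, 120]
Sum = 248


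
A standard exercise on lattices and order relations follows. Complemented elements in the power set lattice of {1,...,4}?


An element a is complemented if some b has a meet b = bottom, a join b = top.
every subset A has complement S\A, so all elements are complemented.
Complemented elements: {}, {1}, {2}, {3}, {4}, {1,2}, ... (10 more)
Count: 16


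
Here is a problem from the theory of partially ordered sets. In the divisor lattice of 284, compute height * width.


Height = length of longest chain minus 1; width = size of largest antichain.
A maximum chain: 1 | 71 | 142 | 284  (height 3).
A maximum antichain: {2, 71}  (width 2).
Product = 3 * 2 = 6


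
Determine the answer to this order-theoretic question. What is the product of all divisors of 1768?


Divisors of 1768: [1, 2, 4, 8, 13, 17, 26, 34, 52, 68, 104, 136, 221, 442, 884, 1768]
Product = n^(d(n)/2) = 1768^(16/2)
Product = 95468057368868913808408576


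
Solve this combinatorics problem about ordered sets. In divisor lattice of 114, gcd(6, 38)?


Meet=gcd.
gcd(6,38)=2


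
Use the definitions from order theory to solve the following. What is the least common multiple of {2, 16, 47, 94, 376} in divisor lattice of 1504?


In a divisor lattice, join = lcm (least common multiple).
Compute lcm iteratively: start with first element, then lcm(current, next).
Elements: [2, 16, 47, 94, 376]
lcm(2,16) = 16
lcm(16,47) = 752
lcm(752,94) = 752
lcm(752,376) = 752
Final lcm = 752


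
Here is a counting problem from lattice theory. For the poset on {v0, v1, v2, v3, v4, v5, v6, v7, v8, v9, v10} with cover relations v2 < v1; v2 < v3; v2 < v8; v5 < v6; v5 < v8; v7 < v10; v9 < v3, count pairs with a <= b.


The order relation is {(a,b) : a <= b}, reflexive so it includes (a,a).
Examples: (v0,v0), (v1,v1), (v10,v10), (v2,v1), (v2,v2), ...
Total ordered pairs: 18


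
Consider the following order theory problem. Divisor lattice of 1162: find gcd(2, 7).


In a divisor lattice, meet = gcd (greatest common divisor).
By Euclidean algorithm or factoring: gcd(2,7) = 1


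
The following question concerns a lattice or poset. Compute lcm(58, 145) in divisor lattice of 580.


In a divisor lattice, join = lcm (least common multiple).
gcd(58,145) = 29
lcm(58,145) = 58*145/gcd = 8410/29 = 290


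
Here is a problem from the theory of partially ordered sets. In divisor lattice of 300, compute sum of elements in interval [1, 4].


Interval [1,4] in divisors of 300: [1, 2, 4]
Sum = 7


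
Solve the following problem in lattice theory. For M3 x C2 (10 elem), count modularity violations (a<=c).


Modular law: if a <= c then a v (b ^ c) = (a v b) ^ c.
Check all triples (a,b,c) with a <= c among 10 elements.
This lattice is modular (diamonds M_m and their chain-products are modular).
Total violating triples: 0


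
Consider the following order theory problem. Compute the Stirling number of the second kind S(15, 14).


S(n,k) = k*S(n-1,k) + S(n-1,k-1).
S(14,14) = 1, S(14,13) = 91
S(15,14) = 14*1 + 91 = 14 + 91
S(15,14) = 105


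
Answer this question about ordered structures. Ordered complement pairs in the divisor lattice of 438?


Complement pair (a,b): a meet b = bottom, a join b = top.
Here: gcd(a,b)=1 and lcm(a,b)=438, i.e. a*b=438 with a,b coprime.
Pairs found: (1,438), (2,219), (3,146), (6,73), ... (4 more)
Total ordered pairs: 8


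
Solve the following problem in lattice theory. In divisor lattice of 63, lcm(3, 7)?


Join=lcm.
gcd(3,7)=1
lcm=21


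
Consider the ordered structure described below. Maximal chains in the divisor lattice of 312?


A maximal chain goes from the minimum element to a maximal element via cover relations.
Counting all min-to-max paths in the cover graph.
Total maximal chains: 20


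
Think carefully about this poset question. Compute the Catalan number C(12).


C(n) = C(2n, n) / (n+1).
C(24, 12) = 2704156
C(12) = 2704156 / 13 = 208012


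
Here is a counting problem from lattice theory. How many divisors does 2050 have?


Divisors of 2050: [1, 2, 5, 10, 25, 41, 50, 82, 205, 410, 1025, 2050]
Count: 12


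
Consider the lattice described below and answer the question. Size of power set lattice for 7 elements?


Power set = 2^n.
2^7 = 128


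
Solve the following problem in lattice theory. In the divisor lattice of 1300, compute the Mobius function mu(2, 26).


In a divisor lattice, mu(a,b) = mu(b/a) where mu is the classical Mobius function.
b/a = 26/2 = 13
Prime factorization of 13: primes [13]
13 is squarefree with 1 prime factor(s), so mu(13) = (-1)^1 = -1


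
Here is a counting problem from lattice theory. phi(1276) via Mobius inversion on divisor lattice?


phi(n) = n * prod_{p|n} (1 - 1/p).
Prime divisors of 1276: [2, 11, 29]
phi(1276) = 1276 * (1 - 1/2) * (1 - 1/11) * (1 - 1/29)
phi(1276) = 560


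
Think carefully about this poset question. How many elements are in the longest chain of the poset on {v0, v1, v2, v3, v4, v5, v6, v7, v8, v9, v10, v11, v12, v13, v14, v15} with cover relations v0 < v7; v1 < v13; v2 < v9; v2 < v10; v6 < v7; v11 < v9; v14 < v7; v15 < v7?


A chain is a totally ordered subset; we count the number of elements in a maximum chain.
Compute, for each element x, the size of the longest chain ending at x:
  v0: 1
  v1: 1
  v2: 1
  v3: 1
  v4: 1
  v5: 1
  ...
A maximum chain: v0 < v7
Number of elements in the longest chain: 2


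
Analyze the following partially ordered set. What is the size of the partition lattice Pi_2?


B(n) = number of set partitions of an n-element set.
B(n) satisfies the recurrence: B(n+1) = sum_k C(n,k)*B(k).
B(2) = 2


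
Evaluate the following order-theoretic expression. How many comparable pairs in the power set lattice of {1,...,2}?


A comparable pair {a,b} has a < b or b < a in the order.
Count unordered pairs where one element is strictly below the other.
Examples: {{},{1}}, {{},{2}}, {{},{1,2}}, {{1},{1,2}}, ...
Total comparable pairs: 5


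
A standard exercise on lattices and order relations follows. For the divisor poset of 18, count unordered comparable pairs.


A comparable pair {a,b} has a < b or b < a in the order.
Count unordered pairs where one element is strictly below the other.
Examples: {1,2}, {1,3}, {1,6}, {1,9}, ...
Total comparable pairs: 12


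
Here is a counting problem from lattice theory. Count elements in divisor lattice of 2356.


Divisors of 2356: [1, 2, 4, 19, 31, 38, 62, 76, 124, 589, 1178, 2356]
Count: 12


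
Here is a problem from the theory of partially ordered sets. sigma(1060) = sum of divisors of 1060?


sigma(n) = sum of divisors.
Divisors of 1060: [1, 2, 4, 5, 10, 20, 53, 106, 212, 265, 530, 1060]
Sum = 2268


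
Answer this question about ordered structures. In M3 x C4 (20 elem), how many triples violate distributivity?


Distributive law: a ^ (b v c) = (a ^ b) v (a ^ c).
Check all 20^3 = 8000 ordered triples (a,b,c).
  e.g. a=(a1,0), b=(a2,0), c=(a3,0): lhs=(a1,0) != rhs=(0,0)
  e.g. a=(a1,0), b=(a2,0), c=(a3,1): lhs=(a1,0) != rhs=(0,0)
Total violating triples: 384


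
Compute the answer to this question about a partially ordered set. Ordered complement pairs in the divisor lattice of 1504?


Complement pair (a,b): a meet b = bottom, a join b = top.
Here: gcd(a,b)=1 and lcm(a,b)=1504, i.e. a*b=1504 with a,b coprime.
Pairs found: (1,1504), (32,47), (47,32), (1504,1)
Total ordered pairs: 4


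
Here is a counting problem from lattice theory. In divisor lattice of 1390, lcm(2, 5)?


Join=lcm.
gcd(2,5)=1
lcm=10


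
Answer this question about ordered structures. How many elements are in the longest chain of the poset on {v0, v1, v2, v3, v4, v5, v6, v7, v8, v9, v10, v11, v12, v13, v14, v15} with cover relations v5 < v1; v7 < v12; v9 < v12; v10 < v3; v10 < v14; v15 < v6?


A chain is a totally ordered subset; we count the number of elements in a maximum chain.
Compute, for each element x, the size of the longest chain ending at x:
  v0: 1
  v2: 1
  v4: 1
  v5: 1
  v7: 1
  v8: 1
  ...
A maximum chain: v5 < v1
Number of elements in the longest chain: 2


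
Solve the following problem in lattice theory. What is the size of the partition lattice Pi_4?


B(n) = number of set partitions of an n-element set.
B(n) satisfies the recurrence: B(n+1) = sum_k C(n,k)*B(k).
B(4) = 15


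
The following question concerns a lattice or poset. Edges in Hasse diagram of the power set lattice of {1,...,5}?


A cover relation a -< b holds when a < b with no c strictly between.
Cover relations:
  {} -< {1}
  {} -< {2}
  {} -< {3}
  {} -< {4}
  {} -< {5}
  {1} -< {1,2}
  {1} -< {1,3}
  {1} -< {1,4}
  ...72 more
Total: 80


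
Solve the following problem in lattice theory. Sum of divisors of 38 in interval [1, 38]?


Interval [1,38] in divisors of 38: [1, 2, 19, 38]
Sum = 60


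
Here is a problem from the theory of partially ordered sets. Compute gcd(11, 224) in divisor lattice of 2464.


In a divisor lattice, meet = gcd (greatest common divisor).
By Euclidean algorithm or factoring: gcd(11,224) = 1


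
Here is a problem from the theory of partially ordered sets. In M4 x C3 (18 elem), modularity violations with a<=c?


Modular law: if a <= c then a v (b ^ c) = (a v b) ^ c.
Check all triples (a,b,c) with a <= c among 18 elements.
This lattice is modular (diamonds M_m and their chain-products are modular).
Total violating triples: 0


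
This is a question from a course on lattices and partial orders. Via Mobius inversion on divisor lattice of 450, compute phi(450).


phi(n) = n * prod_{p|n} (1 - 1/p).
Prime divisors of 450: [2, 3, 5]
phi(450) = 450 * (1 - 1/2) * (1 - 1/3) * (1 - 1/5)
phi(450) = 120


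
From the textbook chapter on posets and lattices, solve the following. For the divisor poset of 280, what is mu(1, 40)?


In a divisor lattice, mu(a,b) = mu(b/a) where mu is the classical Mobius function.
b/a = 40/1 = 40
Prime factorization of 40: primes [2, 5]
40 is not squarefree, so mu(40) = 0


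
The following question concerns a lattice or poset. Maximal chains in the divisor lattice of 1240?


A maximal chain goes from the minimum element to a maximal element via cover relations.
Counting all min-to-max paths in the cover graph.
Total maximal chains: 20


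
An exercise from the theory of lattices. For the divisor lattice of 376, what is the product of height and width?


Height = length of longest chain minus 1; width = size of largest antichain.
A maximum chain: 1 | 47 | 94 | 188 | 376  (height 4).
A maximum antichain: {2, 47}  (width 2).
Product = 4 * 2 = 8


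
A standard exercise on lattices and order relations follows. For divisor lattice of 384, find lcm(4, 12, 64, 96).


In a divisor lattice, join = lcm (least common multiple).
Compute lcm iteratively: start with first element, then lcm(current, next).
Elements: [4, 12, 64, 96]
lcm(4,12) = 12
lcm(12,64) = 192
lcm(192,96) = 192
Final lcm = 192


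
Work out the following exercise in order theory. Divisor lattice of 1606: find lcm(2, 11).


In a divisor lattice, join = lcm (least common multiple).
gcd(2,11) = 1
lcm(2,11) = 2*11/gcd = 22/1 = 22


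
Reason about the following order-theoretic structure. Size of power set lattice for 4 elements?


Power set = 2^n.
2^4 = 16


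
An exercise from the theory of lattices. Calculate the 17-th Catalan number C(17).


C(n) = C(2n, n) / (n+1).
C(34, 17) = 2333606220
C(17) = 2333606220 / 18 = 129644790


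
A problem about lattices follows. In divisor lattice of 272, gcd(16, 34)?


Meet=gcd.
gcd(16,34)=2


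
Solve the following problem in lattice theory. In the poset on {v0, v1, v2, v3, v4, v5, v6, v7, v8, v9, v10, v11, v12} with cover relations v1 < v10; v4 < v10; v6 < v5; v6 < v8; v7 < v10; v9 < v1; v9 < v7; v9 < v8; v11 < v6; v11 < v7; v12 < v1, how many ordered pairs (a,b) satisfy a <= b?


The order relation is {(a,b) : a <= b}, reflexive so it includes (a,a).
Examples: (v0,v0), (v1,v1), (v1,v10), (v10,v10), (v11,v10), ...
Total ordered pairs: 29


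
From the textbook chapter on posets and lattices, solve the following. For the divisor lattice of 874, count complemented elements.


An element a is complemented if some b has a meet b = bottom, a join b = top.
a is complemented iff gcd(a, n/a)=1, i.e. a is a unitary divisor of 874.
Complemented elements: 1, 2, 19, 23, 38, 46, ... (2 more)
Count: 8


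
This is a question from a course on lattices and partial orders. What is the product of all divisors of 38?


Divisors of 38: [1, 2, 19, 38]
Product = n^(d(n)/2) = 38^(4/2)
Product = 1444


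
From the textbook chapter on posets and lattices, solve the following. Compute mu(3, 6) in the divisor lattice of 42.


In a divisor lattice, mu(a,b) = mu(b/a) where mu is the classical Mobius function.
b/a = 6/3 = 2
Prime factorization of 2: primes [2]
2 is squarefree with 1 prime factor(s), so mu(2) = (-1)^1 = -1


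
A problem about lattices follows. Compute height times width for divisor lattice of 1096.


Height = length of longest chain minus 1; width = size of largest antichain.
A maximum chain: 1 | 137 | 274 | 548 | 1096  (height 4).
A maximum antichain: {2, 137}  (width 2).
Product = 4 * 2 = 8


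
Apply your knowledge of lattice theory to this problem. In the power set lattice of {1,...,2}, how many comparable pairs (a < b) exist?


A comparable pair {a,b} has a < b or b < a in the order.
Count unordered pairs where one element is strictly below the other.
Examples: {{},{1}}, {{},{2}}, {{},{1,2}}, {{1},{1,2}}, ...
Total comparable pairs: 5


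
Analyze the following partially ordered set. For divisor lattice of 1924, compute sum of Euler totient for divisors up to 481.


Divisors of 1924 up to 481: [1, 2, 4, 13, 26, 37, 52, 74, 148, 481]
phi values: [1, 1, 2, 12, 12, 36, 24, 36, 72, 432]
Sum = 628


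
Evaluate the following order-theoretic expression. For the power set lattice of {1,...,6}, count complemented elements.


An element a is complemented if some b has a meet b = bottom, a join b = top.
every subset A has complement S\A, so all elements are complemented.
Complemented elements: {}, {1}, {2}, {3}, {4}, {5}, ... (58 more)
Count: 64


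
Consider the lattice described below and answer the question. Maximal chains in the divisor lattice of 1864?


A maximal chain goes from the minimum element to a maximal element via cover relations.
Counting all min-to-max paths in the cover graph.
Total maximal chains: 4


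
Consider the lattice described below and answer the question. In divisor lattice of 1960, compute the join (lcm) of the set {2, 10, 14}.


In a divisor lattice, join = lcm (least common multiple).
Compute lcm iteratively: start with first element, then lcm(current, next).
Elements: [2, 10, 14]
lcm(2,10) = 10
lcm(10,14) = 70
Final lcm = 70


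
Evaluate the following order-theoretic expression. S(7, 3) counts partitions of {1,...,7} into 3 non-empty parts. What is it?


S(n,k) = k*S(n-1,k) + S(n-1,k-1).
S(6,3) = 90, S(6,2) = 31
S(7,3) = 3*90 + 31 = 270 + 31
S(7,3) = 301


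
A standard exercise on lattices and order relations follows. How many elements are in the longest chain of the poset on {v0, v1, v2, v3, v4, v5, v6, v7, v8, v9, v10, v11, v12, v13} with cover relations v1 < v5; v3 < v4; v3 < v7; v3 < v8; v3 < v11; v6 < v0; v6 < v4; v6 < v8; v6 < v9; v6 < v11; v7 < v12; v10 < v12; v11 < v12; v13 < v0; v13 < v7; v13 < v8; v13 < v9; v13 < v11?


A chain is a totally ordered subset; we count the number of elements in a maximum chain.
Compute, for each element x, the size of the longest chain ending at x:
  v1: 1
  v2: 1
  v3: 1
  v6: 1
  v10: 1
  v13: 1
  ...
A maximum chain: v3 < v7 < v12
Number of elements in the longest chain: 3


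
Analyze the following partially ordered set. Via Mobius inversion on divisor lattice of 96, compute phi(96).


phi(n) = n * prod_{p|n} (1 - 1/p).
Prime divisors of 96: [2, 3]
phi(96) = 96 * (1 - 1/2) * (1 - 1/3)
phi(96) = 32


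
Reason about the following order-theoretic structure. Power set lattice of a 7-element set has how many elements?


Power set = 2^n.
2^7 = 128


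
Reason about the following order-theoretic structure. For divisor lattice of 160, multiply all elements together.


Divisors of 160: [1, 2, 4, 5, 8, 10, 16, 20, 32, 40, 80, 160]
Product = n^(d(n)/2) = 160^(12/2)
Product = 16777216000000


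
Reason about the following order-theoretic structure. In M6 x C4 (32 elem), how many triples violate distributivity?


Distributive law: a ^ (b v c) = (a ^ b) v (a ^ c).
Check all 32^3 = 32768 ordered triples (a,b,c).
  e.g. a=(a1,0), b=(a2,0), c=(a3,0): lhs=(a1,0) != rhs=(0,0)
  e.g. a=(a1,0), b=(a2,0), c=(a3,1): lhs=(a1,0) != rhs=(0,0)
Total violating triples: 7680


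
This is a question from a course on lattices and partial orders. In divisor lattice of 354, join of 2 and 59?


In a divisor lattice, join = lcm (least common multiple).
gcd(2,59) = 1
lcm(2,59) = 2*59/gcd = 118/1 = 118


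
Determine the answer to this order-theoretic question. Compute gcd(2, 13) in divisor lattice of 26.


In a divisor lattice, meet = gcd (greatest common divisor).
By Euclidean algorithm or factoring: gcd(2,13) = 1


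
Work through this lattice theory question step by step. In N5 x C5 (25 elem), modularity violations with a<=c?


Modular law: if a <= c then a v (b ^ c) = (a v b) ^ c.
Check all triples (a,b,c) with a <= c among 25 elements.
  e.g. a=(a,0), b=(c,0), c=(b,0): lhs=(a,0) != rhs=(b,0)
  e.g. a=(a,0), b=(c,1), c=(b,0): lhs=(a,0) != rhs=(b,0)
Total violating triples: 75


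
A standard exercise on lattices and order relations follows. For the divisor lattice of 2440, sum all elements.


sigma(n) = sum of divisors.
Divisors of 2440: [1, 2, 4, 5, 8, 10, 20, 40, 61, 122, 244, 305, 488, 610, 1220, 2440]
Sum = 5580


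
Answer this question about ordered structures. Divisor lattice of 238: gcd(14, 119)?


Meet=gcd.
gcd(14,119)=7


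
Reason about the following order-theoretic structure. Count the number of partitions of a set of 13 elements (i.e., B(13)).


B(n) = number of set partitions of an n-element set.
B(n) satisfies the recurrence: B(n+1) = sum_k C(n,k)*B(k).
B(13) = 27644437


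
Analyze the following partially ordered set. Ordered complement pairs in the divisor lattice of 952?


Complement pair (a,b): a meet b = bottom, a join b = top.
Here: gcd(a,b)=1 and lcm(a,b)=952, i.e. a*b=952 with a,b coprime.
Pairs found: (1,952), (7,136), (8,119), (17,56), ... (4 more)
Total ordered pairs: 8


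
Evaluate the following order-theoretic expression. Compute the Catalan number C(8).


C(n) = C(2n, n) / (n+1).
C(16, 8) = 12870
C(8) = 12870 / 9 = 1430


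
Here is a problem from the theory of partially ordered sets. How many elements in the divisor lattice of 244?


Divisors of 244: [1, 2, 4, 61, 122, 244]
Count: 6


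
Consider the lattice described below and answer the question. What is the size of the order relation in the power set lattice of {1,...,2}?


The order relation is {(a,b) : a <= b}, reflexive so it includes (a,a).
Examples: ({},{}), ({},{1,2}), ({},{1}), ({},{2}), ({1,2},{1,2}), ...
Total ordered pairs: 9


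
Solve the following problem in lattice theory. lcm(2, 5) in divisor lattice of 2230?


Join=lcm.
gcd(2,5)=1
lcm=10


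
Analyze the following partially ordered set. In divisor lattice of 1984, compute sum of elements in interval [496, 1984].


Interval [496,1984] in divisors of 1984: [496, 992, 1984]
Sum = 3472


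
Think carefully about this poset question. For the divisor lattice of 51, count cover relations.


A cover relation a -< b holds when a < b with no c strictly between.
Cover relations:
  1 -< 3
  1 -< 17
  3 -< 51
  17 -< 51
Total: 4


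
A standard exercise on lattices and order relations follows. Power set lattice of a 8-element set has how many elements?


Power set = 2^n.
2^8 = 256


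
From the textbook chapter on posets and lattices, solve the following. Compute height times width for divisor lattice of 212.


Height = length of longest chain minus 1; width = size of largest antichain.
A maximum chain: 1 | 53 | 106 | 212  (height 3).
A maximum antichain: {2, 53}  (width 2).
Product = 3 * 2 = 6


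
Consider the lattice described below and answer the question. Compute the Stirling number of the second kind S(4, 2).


S(n,k) = k*S(n-1,k) + S(n-1,k-1).
S(3,2) = 3, S(3,1) = 1
S(4,2) = 2*3 + 1 = 6 + 1
S(4,2) = 7


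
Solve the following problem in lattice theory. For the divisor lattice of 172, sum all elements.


sigma(n) = sum of divisors.
Divisors of 172: [1, 2, 4, 43, 86, 172]
Sum = 308


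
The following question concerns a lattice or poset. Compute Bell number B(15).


B(n) = number of set partitions of an n-element set.
B(n) satisfies the recurrence: B(n+1) = sum_k C(n,k)*B(k).
B(15) = 1382958545


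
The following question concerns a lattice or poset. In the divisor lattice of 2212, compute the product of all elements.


Divisors of 2212: [1, 2, 4, 7, 14, 28, 79, 158, 316, 553, 1106, 2212]
Product = n^(d(n)/2) = 2212^(12/2)
Product = 117141487839601168384


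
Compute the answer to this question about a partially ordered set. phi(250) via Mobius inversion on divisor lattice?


phi(n) = n * prod_{p|n} (1 - 1/p).
Prime divisors of 250: [2, 5]
phi(250) = 250 * (1 - 1/2) * (1 - 1/5)
phi(250) = 100


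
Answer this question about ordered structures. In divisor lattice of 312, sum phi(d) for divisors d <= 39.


Divisors of 312 up to 39: [1, 2, 3, 4, 6, 8, 12, 13, 24, 26, 39]
phi values: [1, 1, 2, 2, 2, 4, 4, 12, 8, 12, 24]
Sum = 72


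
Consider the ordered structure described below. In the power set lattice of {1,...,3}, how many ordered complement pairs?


Complement pair (a,b): a meet b = bottom, a join b = top.
Here: A intersect B = {} and A union B = {1,...,3}.
Pairs found: ({},{1,2,3}), ({1},{2,3}), ({2},{1,3}), ({3},{1,2}), ... (4 more)
Total ordered pairs: 8


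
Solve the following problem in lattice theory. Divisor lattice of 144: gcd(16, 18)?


Meet=gcd.
gcd(16,18)=2


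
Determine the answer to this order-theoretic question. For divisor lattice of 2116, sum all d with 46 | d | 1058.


Interval [46,1058] in divisors of 2116: [46, 1058]
Sum = 1104


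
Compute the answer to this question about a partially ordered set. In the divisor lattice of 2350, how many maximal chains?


A maximal chain goes from the minimum element to a maximal element via cover relations.
Counting all min-to-max paths in the cover graph.
Total maximal chains: 12


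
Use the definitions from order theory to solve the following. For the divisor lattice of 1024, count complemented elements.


An element a is complemented if some b has a meet b = bottom, a join b = top.
a is complemented iff gcd(a, n/a)=1, i.e. a is a unitary divisor of 1024.
Complemented elements: 1, 1024
Count: 2


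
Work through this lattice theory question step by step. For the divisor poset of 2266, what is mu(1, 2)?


In a divisor lattice, mu(a,b) = mu(b/a) where mu is the classical Mobius function.
b/a = 2/1 = 2
Prime factorization of 2: primes [2]
2 is squarefree with 1 prime factor(s), so mu(2) = (-1)^1 = -1


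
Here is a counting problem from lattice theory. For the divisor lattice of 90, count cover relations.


A cover relation a -< b holds when a < b with no c strictly between.
Cover relations:
  1 -< 2
  1 -< 3
  1 -< 5
  2 -< 6
  2 -< 10
  3 -< 6
  3 -< 9
  3 -< 15
  ...12 more
Total: 20


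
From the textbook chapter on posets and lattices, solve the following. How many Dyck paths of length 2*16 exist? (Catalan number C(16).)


C(n) = C(2n, n) / (n+1).
C(32, 16) = 601080390
C(16) = 601080390 / 17 = 35357670


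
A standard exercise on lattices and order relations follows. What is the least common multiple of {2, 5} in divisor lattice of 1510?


In a divisor lattice, join = lcm (least common multiple).
Compute lcm iteratively: start with first element, then lcm(current, next).
Elements: [2, 5]
lcm(2,5) = 10
Final lcm = 10


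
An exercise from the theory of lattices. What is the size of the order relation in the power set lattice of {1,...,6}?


The order relation is {(a,b) : a <= b}, reflexive so it includes (a,a).
Examples: ({},{}), ({},{1,2}), ({},{1,2,3}), ({},{1,2,3,4}), ({},{1,2,3,4,5}), ...
Total ordered pairs: 729


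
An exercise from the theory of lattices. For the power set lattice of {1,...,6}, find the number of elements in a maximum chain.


A chain is a totally ordered subset; we count the number of elements in a maximum chain.
Compute, for each element x, the size of the longest chain ending at x:
  {}: 1
  {1}: 2
  {2}: 2
  {3}: 2
  {4}: 2
  {5}: 2
  ...
A maximum chain: {} < {1} < {1,2} < {1,2,3} < {1,2,3,4} < {1,2,3,4,5} < {1,2,3,4,5,6}
Number of elements in the longest chain: 7


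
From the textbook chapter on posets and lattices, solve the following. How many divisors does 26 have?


Divisors of 26: [1, 2, 13, 26]
Count: 4


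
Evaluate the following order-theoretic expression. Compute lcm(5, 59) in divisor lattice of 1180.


In a divisor lattice, join = lcm (least common multiple).
gcd(5,59) = 1
lcm(5,59) = 5*59/gcd = 295/1 = 295


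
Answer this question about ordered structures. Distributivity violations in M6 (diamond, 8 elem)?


Distributive law: a ^ (b v c) = (a ^ b) v (a ^ c).
Check all 8^3 = 512 ordered triples (a,b,c).
  e.g. a=a1, b=a2, c=a3: lhs=a1 != rhs=0
  e.g. a=a1, b=a2, c=a4: lhs=a1 != rhs=0
Total violating triples: 120


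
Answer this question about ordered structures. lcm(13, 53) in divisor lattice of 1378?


Join=lcm.
gcd(13,53)=1
lcm=689


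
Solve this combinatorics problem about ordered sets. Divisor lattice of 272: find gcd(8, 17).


In a divisor lattice, meet = gcd (greatest common divisor).
By Euclidean algorithm or factoring: gcd(8,17) = 1


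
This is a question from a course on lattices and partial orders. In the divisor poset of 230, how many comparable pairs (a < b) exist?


A comparable pair {a,b} has a < b or b < a in the order.
Count unordered pairs where one element is strictly below the other.
Examples: {1,2}, {1,5}, {1,10}, {1,23}, ...
Total comparable pairs: 19


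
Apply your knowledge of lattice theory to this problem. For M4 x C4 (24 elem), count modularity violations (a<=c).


Modular law: if a <= c then a v (b ^ c) = (a v b) ^ c.
Check all triples (a,b,c) with a <= c among 24 elements.
This lattice is modular (diamonds M_m and their chain-products are modular).
Total violating triples: 0


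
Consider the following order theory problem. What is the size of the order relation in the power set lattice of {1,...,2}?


The order relation is {(a,b) : a <= b}, reflexive so it includes (a,a).
Examples: ({},{}), ({},{1,2}), ({},{1}), ({},{2}), ({1,2},{1,2}), ...
Total ordered pairs: 9


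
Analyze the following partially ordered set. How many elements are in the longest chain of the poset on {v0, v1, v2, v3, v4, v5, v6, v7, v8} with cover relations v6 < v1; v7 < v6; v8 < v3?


A chain is a totally ordered subset; we count the number of elements in a maximum chain.
Compute, for each element x, the size of the longest chain ending at x:
  v0: 1
  v2: 1
  v4: 1
  v5: 1
  v7: 1
  v8: 1
  ...
A maximum chain: v7 < v6 < v1
Number of elements in the longest chain: 3


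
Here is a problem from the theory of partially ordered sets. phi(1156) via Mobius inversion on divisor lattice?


phi(n) = n * prod_{p|n} (1 - 1/p).
Prime divisors of 1156: [2, 17]
phi(1156) = 1156 * (1 - 1/2) * (1 - 1/17)
phi(1156) = 544


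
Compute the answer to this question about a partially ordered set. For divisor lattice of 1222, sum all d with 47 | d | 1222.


Interval [47,1222] in divisors of 1222: [47, 94, 611, 1222]
Sum = 1974


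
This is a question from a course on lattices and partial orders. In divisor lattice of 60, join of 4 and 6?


In a divisor lattice, join = lcm (least common multiple).
gcd(4,6) = 2
lcm(4,6) = 4*6/gcd = 24/2 = 12


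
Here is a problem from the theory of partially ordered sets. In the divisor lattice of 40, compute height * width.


Height = length of longest chain minus 1; width = size of largest antichain.
A maximum chain: 1 | 5 | 10 | 20 | 40  (height 4).
A maximum antichain: {2, 5}  (width 2).
Product = 4 * 2 = 8


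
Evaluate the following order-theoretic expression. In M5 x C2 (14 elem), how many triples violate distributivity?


Distributive law: a ^ (b v c) = (a ^ b) v (a ^ c).
Check all 14^3 = 2744 ordered triples (a,b,c).
  e.g. a=(a1,0), b=(a2,0), c=(a3,0): lhs=(a1,0) != rhs=(0,0)
  e.g. a=(a1,0), b=(a2,0), c=(a3,1): lhs=(a1,0) != rhs=(0,0)
Total violating triples: 480


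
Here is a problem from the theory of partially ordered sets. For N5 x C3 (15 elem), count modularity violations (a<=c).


Modular law: if a <= c then a v (b ^ c) = (a v b) ^ c.
Check all triples (a,b,c) with a <= c among 15 elements.
  e.g. a=(a,0), b=(c,0), c=(b,0): lhs=(a,0) != rhs=(b,0)
  e.g. a=(a,0), b=(c,1), c=(b,0): lhs=(a,0) != rhs=(b,0)
Total violating triples: 18


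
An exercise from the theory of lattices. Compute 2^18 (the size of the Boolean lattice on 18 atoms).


Power set = 2^n.
2^18 = 262144


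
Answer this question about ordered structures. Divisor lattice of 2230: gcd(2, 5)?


Meet=gcd.
gcd(2,5)=1


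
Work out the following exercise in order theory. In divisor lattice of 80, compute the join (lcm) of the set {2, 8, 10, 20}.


In a divisor lattice, join = lcm (least common multiple).
Compute lcm iteratively: start with first element, then lcm(current, next).
Elements: [2, 8, 10, 20]
lcm(2,8) = 8
lcm(8,10) = 40
lcm(40,20) = 40
Final lcm = 40


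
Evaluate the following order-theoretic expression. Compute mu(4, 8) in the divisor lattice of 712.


In a divisor lattice, mu(a,b) = mu(b/a) where mu is the classical Mobius function.
b/a = 8/4 = 2
Prime factorization of 2: primes [2]
2 is squarefree with 1 prime factor(s), so mu(2) = (-1)^1 = -1


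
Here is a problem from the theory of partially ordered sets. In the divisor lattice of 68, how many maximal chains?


A maximal chain goes from the minimum element to a maximal element via cover relations.
Counting all min-to-max paths in the cover graph.
Total maximal chains: 3


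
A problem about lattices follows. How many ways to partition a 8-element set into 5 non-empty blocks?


S(n,k) = k*S(n-1,k) + S(n-1,k-1).
S(7,5) = 140, S(7,4) = 350
S(8,5) = 5*140 + 350 = 700 + 350
S(8,5) = 1050


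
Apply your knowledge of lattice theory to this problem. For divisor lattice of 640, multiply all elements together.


Divisors of 640: [1, 2, 4, 5, 8, 10, 16, 20, 32, 40, 64, 80, 128, 160, 320, 640]
Product = n^(d(n)/2) = 640^(16/2)
Product = 28147497671065600000000


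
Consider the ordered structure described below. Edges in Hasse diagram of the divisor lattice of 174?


A cover relation a -< b holds when a < b with no c strictly between.
Cover relations:
  1 -< 2
  1 -< 3
  1 -< 29
  2 -< 6
  2 -< 58
  3 -< 6
  3 -< 87
  6 -< 174
  ...4 more
Total: 12


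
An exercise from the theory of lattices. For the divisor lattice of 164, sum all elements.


sigma(n) = sum of divisors.
Divisors of 164: [1, 2, 4, 41, 82, 164]
Sum = 294


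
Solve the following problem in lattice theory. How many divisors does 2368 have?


Divisors of 2368: [1, 2, 4, 8, 16, 32, 37, 64, 74, 148, 296, 592, 1184, 2368]
Count: 14


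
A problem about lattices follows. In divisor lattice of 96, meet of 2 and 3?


In a divisor lattice, meet = gcd (greatest common divisor).
By Euclidean algorithm or factoring: gcd(2,3) = 1


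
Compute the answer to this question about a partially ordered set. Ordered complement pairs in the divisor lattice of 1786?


Complement pair (a,b): a meet b = bottom, a join b = top.
Here: gcd(a,b)=1 and lcm(a,b)=1786, i.e. a*b=1786 with a,b coprime.
Pairs found: (1,1786), (2,893), (19,94), (38,47), ... (4 more)
Total ordered pairs: 8


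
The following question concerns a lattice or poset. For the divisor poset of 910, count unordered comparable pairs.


A comparable pair {a,b} has a < b or b < a in the order.
Count unordered pairs where one element is strictly below the other.
Examples: {1,2}, {1,5}, {1,7}, {1,10}, ...
Total comparable pairs: 65


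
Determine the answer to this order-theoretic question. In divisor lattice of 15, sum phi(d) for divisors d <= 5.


Divisors of 15 up to 5: [1, 3, 5]
phi values: [1, 2, 4]
Sum = 7


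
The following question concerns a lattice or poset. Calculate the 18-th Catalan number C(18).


C(n) = C(2n, n) / (n+1).
C(36, 18) = 9075135300
C(18) = 9075135300 / 19 = 477638700


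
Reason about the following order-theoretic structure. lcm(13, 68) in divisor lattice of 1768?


Join=lcm.
gcd(13,68)=1
lcm=884


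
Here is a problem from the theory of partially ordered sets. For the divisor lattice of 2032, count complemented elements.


An element a is complemented if some b has a meet b = bottom, a join b = top.
a is complemented iff gcd(a, n/a)=1, i.e. a is a unitary divisor of 2032.
Complemented elements: 1, 16, 127, 2032
Count: 4


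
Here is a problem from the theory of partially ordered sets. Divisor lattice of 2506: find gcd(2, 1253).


In a divisor lattice, meet = gcd (greatest common divisor).
By Euclidean algorithm or factoring: gcd(2,1253) = 1


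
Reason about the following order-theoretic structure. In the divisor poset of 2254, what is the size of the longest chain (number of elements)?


A chain is a totally ordered subset; we count the number of elements in a maximum chain.
Compute, for each element x, the size of the longest chain ending at x:
  1: 1
  2: 2
  7: 2
  23: 2
  49: 3
  14: 3
  ...
A maximum chain: 1 < 2 < 14 < 98 < 2254
Number of elements in the longest chain: 5


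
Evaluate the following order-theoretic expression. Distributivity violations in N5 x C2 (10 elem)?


Distributive law: a ^ (b v c) = (a ^ b) v (a ^ c).
Check all 10^3 = 1000 ordered triples (a,b,c).
  e.g. a=(b,0), b=(a,0), c=(c,0): lhs=(b,0) != rhs=(a,0)
  e.g. a=(b,0), b=(a,0), c=(c,1): lhs=(b,0) != rhs=(a,0)
Total violating triples: 16


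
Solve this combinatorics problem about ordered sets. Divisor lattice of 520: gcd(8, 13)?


Meet=gcd.
gcd(8,13)=1


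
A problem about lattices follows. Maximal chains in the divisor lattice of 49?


A maximal chain goes from the minimum element to a maximal element via cover relations.
Counting all min-to-max paths in the cover graph.
Total maximal chains: 1


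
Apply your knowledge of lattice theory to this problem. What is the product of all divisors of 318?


Divisors of 318: [1, 2, 3, 6, 53, 106, 159, 318]
Product = n^(d(n)/2) = 318^(8/2)
Product = 10226063376


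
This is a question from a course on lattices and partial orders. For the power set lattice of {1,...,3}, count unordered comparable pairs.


A comparable pair {a,b} has a < b or b < a in the order.
Count unordered pairs where one element is strictly below the other.
Examples: {{},{1}}, {{},{2}}, {{},{3}}, {{},{1,2}}, ...
Total comparable pairs: 19
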